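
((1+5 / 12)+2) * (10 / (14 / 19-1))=-779 / 6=-129.83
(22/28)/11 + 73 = 1023/14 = 73.07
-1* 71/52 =-71/52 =-1.37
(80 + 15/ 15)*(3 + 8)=891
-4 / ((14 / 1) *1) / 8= -1 / 28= -0.04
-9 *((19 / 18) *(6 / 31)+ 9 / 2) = -2625 / 62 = -42.34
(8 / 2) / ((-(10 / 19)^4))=-130321 / 2500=-52.13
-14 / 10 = -1.40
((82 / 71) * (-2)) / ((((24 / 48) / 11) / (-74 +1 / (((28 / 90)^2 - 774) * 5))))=209209521004 / 55633967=3760.46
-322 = -322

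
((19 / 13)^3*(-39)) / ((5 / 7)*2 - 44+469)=-48013 / 168155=-0.29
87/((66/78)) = 1131/11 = 102.82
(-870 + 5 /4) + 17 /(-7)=-24393 /28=-871.18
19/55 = 0.35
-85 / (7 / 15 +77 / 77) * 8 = -5100 / 11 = -463.64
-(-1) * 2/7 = 2/7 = 0.29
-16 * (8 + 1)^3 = -11664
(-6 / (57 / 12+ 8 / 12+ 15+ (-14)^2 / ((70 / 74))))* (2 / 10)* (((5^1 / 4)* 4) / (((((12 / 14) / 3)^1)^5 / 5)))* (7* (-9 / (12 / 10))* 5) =283618125 / 15608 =18171.33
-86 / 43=-2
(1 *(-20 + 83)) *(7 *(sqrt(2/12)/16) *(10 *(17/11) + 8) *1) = 18963 *sqrt(6)/176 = 263.92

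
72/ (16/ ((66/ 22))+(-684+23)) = -216/ 1967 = -0.11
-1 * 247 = -247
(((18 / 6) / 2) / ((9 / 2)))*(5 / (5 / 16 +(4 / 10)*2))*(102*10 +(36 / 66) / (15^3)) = 201960032 / 132165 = 1528.09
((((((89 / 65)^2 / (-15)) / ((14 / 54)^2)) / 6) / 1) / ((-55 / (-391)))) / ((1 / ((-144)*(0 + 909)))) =16418677378968 / 56931875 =288391.65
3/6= 1/2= 0.50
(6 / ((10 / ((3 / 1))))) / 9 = 0.20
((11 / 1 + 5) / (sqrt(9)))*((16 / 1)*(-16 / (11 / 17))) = -69632 / 33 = -2110.06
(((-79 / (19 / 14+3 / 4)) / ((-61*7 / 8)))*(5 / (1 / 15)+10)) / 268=53720 / 241133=0.22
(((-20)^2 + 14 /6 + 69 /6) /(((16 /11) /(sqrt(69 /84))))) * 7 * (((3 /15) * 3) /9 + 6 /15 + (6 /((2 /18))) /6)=1939223 * sqrt(161) /1440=17087.49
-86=-86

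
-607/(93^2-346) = -607/8303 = -0.07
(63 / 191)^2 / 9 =441 / 36481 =0.01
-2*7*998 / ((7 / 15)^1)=-29940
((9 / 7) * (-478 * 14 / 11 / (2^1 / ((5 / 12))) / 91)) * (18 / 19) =-32265 / 19019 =-1.70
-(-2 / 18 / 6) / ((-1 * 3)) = -1 / 162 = -0.01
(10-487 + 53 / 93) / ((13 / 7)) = -310156 / 1209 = -256.54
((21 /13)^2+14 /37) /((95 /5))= 0.16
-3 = -3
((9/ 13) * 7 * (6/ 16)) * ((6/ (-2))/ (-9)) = 63/ 104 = 0.61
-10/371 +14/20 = 2497/3710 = 0.67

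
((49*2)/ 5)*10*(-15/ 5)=-588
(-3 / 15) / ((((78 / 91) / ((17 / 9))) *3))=-119 / 810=-0.15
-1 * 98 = -98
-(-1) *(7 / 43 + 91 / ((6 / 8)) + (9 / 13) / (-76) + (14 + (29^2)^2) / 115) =18385359017 / 2931396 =6271.88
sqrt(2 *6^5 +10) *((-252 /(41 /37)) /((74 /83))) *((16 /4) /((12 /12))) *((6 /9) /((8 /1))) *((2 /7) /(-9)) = 332 *sqrt(15562) /123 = 336.72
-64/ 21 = -3.05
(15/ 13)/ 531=0.00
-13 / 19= -0.68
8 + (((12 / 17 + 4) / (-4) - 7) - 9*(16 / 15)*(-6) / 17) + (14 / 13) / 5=3787 / 1105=3.43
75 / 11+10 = 185 / 11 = 16.82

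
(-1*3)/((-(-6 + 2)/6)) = -9/2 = -4.50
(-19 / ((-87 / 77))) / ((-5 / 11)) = -16093 / 435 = -37.00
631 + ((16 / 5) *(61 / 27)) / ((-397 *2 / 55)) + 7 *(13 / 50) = 338891479 / 535950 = 632.32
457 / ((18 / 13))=330.06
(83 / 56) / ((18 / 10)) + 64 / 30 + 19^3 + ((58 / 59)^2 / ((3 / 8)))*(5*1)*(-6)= 6784.65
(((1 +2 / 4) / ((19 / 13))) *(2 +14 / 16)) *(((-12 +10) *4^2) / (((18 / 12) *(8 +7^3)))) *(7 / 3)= -644 / 1539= -0.42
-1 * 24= -24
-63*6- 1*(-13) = -365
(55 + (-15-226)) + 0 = -186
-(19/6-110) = 641/6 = 106.83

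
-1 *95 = -95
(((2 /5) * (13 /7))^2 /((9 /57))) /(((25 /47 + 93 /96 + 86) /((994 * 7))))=2743067392 /9870075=277.92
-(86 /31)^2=-7396 /961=-7.70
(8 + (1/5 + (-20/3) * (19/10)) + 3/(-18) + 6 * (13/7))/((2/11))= 35.80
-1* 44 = -44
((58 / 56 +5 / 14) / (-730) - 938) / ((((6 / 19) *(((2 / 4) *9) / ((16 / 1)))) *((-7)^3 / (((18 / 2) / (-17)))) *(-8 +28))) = -364282421 / 446946150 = -0.82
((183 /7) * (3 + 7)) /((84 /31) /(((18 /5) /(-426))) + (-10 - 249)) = -56730 /125783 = -0.45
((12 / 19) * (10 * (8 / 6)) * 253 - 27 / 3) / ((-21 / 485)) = -19549865 / 399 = -48997.16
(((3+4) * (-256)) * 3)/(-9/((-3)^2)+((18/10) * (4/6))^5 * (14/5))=-84000000/93239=-900.91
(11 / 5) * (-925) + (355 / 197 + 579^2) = 65641937 / 197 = 333207.80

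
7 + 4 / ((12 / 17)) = 38 / 3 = 12.67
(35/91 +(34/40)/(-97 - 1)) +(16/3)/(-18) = 0.08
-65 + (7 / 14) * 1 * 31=-99 / 2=-49.50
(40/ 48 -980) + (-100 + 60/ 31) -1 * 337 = -263047/ 186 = -1414.23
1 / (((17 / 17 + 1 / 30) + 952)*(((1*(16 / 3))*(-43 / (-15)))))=675 / 9835304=0.00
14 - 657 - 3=-646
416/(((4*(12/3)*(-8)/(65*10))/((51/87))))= -71825/58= -1238.36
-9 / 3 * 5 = -15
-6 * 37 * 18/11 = -3996/11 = -363.27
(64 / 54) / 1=32 / 27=1.19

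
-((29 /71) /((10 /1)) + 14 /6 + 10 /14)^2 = -2120510401 /222308100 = -9.54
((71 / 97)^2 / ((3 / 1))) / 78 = 5041 / 2201706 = 0.00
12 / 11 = 1.09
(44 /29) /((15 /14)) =616 /435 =1.42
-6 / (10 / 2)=-6 / 5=-1.20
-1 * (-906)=906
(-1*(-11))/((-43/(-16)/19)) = 3344/43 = 77.77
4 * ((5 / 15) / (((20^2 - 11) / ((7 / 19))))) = 28 / 22173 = 0.00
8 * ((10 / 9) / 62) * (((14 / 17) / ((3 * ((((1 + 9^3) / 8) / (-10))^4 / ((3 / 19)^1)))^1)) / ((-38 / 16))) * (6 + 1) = -128450560 / 48624121399743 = -0.00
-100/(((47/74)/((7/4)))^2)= -1677025/2209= -759.18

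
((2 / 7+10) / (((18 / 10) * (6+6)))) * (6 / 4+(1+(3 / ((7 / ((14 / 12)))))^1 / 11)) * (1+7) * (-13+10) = -320 / 11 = -29.09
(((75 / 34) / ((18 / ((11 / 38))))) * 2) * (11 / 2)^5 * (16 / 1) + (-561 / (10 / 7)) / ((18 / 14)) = 5407.81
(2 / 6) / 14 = 1 / 42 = 0.02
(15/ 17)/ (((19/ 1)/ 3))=45/ 323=0.14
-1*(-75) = 75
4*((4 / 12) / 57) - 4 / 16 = -155 / 684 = -0.23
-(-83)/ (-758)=-83/ 758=-0.11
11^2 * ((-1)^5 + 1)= 0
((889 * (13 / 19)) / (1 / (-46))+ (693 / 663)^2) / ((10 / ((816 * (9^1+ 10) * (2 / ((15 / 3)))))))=-1246268939664 / 71825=-17351464.53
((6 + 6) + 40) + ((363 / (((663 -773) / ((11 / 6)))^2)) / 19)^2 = 27031694641 / 519840000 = 52.00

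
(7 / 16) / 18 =7 / 288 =0.02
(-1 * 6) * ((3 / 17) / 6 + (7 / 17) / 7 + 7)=-723 / 17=-42.53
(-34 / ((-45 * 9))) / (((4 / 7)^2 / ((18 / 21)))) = 0.22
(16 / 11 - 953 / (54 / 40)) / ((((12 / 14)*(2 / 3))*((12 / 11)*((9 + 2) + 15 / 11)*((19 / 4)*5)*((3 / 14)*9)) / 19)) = -28193473 / 743580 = -37.92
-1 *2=-2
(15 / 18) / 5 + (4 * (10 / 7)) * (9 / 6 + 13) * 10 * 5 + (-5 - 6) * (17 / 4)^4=2979545 / 5376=554.23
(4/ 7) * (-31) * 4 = -496/ 7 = -70.86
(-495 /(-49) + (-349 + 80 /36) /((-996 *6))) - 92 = -215682263 /2635416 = -81.84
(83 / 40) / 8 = 83 / 320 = 0.26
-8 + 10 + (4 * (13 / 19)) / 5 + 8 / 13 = 3906 / 1235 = 3.16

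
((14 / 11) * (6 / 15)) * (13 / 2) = 182 / 55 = 3.31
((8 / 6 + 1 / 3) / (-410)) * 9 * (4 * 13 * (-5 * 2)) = 780 / 41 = 19.02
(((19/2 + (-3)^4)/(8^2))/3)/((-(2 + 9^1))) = -181/4224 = -0.04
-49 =-49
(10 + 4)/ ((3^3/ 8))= 112/ 27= 4.15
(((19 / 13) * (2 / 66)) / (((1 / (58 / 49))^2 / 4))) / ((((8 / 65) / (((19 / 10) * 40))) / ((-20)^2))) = 4857616000 / 79233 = 61307.99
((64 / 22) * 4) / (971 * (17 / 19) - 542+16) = 2432 / 71643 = 0.03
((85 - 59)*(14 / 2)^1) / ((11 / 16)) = 264.73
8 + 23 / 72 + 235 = 17519 / 72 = 243.32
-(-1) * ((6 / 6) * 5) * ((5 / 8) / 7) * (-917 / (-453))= 3275 / 3624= 0.90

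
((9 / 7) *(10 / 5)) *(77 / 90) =11 / 5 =2.20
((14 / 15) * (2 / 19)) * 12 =112 / 95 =1.18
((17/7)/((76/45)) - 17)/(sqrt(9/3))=-8279 * sqrt(3)/1596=-8.98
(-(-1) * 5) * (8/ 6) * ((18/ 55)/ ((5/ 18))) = 7.85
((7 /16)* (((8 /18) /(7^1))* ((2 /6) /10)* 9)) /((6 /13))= 13 /720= 0.02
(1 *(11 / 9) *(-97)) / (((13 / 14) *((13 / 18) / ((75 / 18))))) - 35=-391195 / 507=-771.59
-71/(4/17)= -301.75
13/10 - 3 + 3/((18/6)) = -7/10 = -0.70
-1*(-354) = 354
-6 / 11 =-0.55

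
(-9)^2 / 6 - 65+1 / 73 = -7517 / 146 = -51.49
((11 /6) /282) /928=11 /1570176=0.00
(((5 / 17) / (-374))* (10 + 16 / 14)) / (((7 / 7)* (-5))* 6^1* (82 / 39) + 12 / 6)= 2535 / 17668882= 0.00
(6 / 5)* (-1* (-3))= 18 / 5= 3.60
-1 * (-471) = 471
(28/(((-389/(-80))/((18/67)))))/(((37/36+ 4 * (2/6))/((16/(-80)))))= -0.13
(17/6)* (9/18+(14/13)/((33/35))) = 23953/5148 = 4.65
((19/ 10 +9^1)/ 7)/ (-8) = -109/ 560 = -0.19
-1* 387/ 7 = -387/ 7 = -55.29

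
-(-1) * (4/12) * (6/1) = 2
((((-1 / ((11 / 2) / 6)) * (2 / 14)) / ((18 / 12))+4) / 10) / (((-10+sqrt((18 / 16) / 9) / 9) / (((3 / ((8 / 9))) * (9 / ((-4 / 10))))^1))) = 164025 * sqrt(2) / 19958092+14762250 / 4989523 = 2.97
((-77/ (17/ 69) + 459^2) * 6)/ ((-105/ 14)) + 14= -14303866/ 85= -168280.78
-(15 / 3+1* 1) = -6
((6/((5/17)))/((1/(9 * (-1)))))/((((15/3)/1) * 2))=-459/25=-18.36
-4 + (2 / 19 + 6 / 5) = -256 / 95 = -2.69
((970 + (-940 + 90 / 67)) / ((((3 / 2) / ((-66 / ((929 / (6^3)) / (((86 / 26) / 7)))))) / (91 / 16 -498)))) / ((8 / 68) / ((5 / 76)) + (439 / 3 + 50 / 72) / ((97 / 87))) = 5971850221788000 / 10700458600507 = 558.09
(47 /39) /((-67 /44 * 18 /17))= -17578 /23517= -0.75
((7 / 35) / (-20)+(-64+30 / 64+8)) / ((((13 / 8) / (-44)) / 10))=977526 / 65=15038.86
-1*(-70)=70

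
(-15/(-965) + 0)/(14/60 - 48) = -90/276569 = -0.00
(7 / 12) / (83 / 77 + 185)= 539 / 171936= 0.00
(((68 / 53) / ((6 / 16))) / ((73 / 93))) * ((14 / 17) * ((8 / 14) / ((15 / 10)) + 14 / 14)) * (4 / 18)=115072 / 104463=1.10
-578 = -578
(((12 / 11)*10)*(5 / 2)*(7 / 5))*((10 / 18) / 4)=175 / 33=5.30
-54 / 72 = -0.75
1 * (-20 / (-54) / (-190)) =-1 / 513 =-0.00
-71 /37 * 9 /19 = -639 /703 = -0.91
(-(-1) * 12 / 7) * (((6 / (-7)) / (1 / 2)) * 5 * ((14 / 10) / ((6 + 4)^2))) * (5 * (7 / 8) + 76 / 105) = -12849 / 12250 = -1.05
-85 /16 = -5.31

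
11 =11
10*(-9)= -90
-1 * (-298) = 298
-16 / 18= -8 / 9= -0.89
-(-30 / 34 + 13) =-206 / 17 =-12.12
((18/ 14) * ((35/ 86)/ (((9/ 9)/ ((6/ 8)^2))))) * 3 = 1215/ 1376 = 0.88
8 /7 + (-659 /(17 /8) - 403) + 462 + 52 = -197.97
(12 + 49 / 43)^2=172.65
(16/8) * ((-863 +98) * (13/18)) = -1105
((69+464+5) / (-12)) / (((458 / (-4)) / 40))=10760 / 687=15.66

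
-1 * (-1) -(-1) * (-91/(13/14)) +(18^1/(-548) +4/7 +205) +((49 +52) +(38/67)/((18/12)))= 80926663/385518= 209.92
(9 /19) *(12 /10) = 54 /95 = 0.57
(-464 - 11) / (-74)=475 / 74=6.42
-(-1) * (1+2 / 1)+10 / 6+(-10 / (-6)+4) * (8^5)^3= 199378108503386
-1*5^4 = -625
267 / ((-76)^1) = -267 / 76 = -3.51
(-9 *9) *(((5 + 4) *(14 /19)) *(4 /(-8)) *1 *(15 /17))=236.98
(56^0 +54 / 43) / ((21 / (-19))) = -1843 / 903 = -2.04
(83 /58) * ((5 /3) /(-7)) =-0.34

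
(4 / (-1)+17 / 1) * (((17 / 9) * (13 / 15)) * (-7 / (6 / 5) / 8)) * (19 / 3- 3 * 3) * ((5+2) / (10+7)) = 8281 / 486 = 17.04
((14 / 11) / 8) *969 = 6783 / 44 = 154.16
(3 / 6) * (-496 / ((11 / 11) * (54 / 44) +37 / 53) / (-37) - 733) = -60308309 / 166130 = -363.02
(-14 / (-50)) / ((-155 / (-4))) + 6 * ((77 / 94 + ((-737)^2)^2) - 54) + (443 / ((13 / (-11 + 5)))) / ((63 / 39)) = 2256777828601582087 / 1274875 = 1770195374920.35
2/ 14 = 1/ 7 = 0.14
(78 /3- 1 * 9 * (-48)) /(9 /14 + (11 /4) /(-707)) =1295224 /1807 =716.78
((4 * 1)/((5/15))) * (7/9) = 28/3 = 9.33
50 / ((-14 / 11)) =-275 / 7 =-39.29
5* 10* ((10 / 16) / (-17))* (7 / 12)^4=-300125 / 1410048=-0.21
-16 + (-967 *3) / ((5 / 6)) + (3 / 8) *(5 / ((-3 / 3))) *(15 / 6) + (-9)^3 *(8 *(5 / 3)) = -1057751 / 80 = -13221.89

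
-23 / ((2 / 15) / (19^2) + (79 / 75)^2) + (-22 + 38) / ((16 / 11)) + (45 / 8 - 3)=-127976141 / 18030008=-7.10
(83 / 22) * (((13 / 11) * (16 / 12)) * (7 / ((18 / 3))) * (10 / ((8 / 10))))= 188825 / 2178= 86.70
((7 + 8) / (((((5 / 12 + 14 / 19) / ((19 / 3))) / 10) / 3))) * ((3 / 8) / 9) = 27075 / 263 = 102.95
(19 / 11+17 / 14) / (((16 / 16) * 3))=151 / 154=0.98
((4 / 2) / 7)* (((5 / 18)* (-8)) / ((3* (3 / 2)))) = -80 / 567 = -0.14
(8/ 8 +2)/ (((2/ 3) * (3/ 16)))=24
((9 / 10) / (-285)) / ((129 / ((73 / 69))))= -73 / 2818650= -0.00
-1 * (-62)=62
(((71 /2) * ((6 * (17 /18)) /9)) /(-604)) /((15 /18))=-1207 /27180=-0.04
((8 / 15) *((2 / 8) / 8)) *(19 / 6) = 19 / 360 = 0.05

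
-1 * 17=-17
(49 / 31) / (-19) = -49 / 589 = -0.08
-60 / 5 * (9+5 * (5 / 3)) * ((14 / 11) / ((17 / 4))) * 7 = -81536 / 187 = -436.02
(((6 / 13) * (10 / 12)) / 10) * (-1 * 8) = -4 / 13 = -0.31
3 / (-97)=-3 / 97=-0.03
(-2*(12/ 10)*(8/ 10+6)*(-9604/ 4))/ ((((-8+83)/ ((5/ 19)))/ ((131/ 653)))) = 42776216/ 1550875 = 27.58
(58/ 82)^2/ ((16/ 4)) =841/ 6724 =0.13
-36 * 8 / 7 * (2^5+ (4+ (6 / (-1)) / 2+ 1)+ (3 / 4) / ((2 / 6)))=-10440 / 7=-1491.43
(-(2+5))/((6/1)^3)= -7/216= -0.03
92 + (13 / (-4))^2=102.56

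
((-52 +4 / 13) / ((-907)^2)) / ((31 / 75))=-50400 / 331527547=-0.00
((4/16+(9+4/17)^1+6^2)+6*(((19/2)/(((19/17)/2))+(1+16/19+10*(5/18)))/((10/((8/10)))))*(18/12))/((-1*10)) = -1971967/323000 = -6.11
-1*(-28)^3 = 21952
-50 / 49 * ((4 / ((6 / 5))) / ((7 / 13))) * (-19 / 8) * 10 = 154375 / 1029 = 150.02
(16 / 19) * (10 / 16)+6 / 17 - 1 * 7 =-1977 / 323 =-6.12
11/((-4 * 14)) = -11/56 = -0.20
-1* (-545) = 545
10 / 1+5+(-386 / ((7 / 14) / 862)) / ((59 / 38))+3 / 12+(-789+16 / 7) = -709328155 / 1652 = -429375.40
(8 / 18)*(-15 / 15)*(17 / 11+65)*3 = -976 / 11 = -88.73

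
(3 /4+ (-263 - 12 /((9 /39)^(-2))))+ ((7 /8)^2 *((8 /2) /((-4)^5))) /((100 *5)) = -363956232281 /1384448000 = -262.89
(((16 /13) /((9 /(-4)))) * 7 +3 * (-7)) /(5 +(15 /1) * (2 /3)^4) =-1743 /559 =-3.12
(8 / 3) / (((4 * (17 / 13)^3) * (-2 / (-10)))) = 1.49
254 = 254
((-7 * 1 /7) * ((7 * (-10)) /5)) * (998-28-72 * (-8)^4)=-4115188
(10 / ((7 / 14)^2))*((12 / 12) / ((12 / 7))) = 23.33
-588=-588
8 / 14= 0.57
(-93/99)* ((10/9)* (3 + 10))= -4030/297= -13.57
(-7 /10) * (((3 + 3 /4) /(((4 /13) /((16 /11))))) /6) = -91 /44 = -2.07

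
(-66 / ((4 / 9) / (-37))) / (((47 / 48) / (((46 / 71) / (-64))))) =-758241 / 13348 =-56.81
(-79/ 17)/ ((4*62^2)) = -79/ 261392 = -0.00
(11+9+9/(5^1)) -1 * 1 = 104/5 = 20.80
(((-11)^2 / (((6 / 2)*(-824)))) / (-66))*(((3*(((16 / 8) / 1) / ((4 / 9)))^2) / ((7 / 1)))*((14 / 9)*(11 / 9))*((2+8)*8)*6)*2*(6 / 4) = 1815 / 103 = 17.62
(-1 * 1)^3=-1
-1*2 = -2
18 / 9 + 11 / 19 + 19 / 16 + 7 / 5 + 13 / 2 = 17733 / 1520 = 11.67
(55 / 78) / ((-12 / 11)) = -605 / 936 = -0.65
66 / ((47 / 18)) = 1188 / 47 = 25.28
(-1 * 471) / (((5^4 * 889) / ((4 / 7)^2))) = -7536 / 27225625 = -0.00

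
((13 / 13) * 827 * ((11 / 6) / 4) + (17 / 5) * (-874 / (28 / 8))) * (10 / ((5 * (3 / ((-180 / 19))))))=394789 / 133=2968.34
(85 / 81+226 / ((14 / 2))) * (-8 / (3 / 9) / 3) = -151208 / 567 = -266.68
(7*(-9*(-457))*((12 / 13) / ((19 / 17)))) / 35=839052 / 1235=679.39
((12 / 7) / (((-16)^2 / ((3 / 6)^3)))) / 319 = 3 / 1143296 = 0.00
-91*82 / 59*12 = -89544 / 59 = -1517.69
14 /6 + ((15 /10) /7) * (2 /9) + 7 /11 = 697 /231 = 3.02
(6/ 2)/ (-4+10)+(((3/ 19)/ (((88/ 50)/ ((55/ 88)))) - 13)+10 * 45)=2926375/ 6688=437.56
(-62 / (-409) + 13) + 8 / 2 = 7015 / 409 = 17.15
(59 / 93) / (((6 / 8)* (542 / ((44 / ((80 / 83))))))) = 53867 / 756090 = 0.07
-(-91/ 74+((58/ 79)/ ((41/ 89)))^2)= -1017130045/ 776342954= -1.31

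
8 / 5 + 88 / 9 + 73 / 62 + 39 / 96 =578599 / 44640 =12.96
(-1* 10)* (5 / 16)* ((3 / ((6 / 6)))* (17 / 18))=-425 / 48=-8.85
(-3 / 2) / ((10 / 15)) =-9 / 4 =-2.25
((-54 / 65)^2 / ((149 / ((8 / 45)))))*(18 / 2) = 23328 / 3147625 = 0.01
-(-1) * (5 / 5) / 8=1 / 8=0.12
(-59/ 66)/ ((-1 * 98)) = 59/ 6468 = 0.01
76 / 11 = 6.91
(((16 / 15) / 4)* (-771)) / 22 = -514 / 55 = -9.35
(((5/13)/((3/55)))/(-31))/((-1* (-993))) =-275/1200537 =-0.00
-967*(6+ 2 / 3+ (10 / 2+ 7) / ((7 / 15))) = -657560 / 21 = -31312.38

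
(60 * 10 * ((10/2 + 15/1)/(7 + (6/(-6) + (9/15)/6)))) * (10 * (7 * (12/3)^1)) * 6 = 201600000/61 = 3304918.03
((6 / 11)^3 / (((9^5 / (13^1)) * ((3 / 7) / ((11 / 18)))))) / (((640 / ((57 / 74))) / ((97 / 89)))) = 167713 / 2509680127680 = 0.00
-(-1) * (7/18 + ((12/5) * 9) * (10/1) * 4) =15559/18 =864.39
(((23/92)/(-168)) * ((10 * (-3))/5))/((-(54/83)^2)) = -0.02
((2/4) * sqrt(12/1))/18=sqrt(3)/18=0.10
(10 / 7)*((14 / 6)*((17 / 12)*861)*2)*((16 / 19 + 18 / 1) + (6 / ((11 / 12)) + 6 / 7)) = 133810060 / 627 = 213413.17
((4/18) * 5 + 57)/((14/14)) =523/9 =58.11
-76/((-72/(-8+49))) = 779/18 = 43.28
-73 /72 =-1.01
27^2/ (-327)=-243/ 109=-2.23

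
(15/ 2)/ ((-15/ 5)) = -5/ 2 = -2.50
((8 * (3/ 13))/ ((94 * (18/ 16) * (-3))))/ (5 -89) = 8/ 115479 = 0.00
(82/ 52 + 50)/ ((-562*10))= -1341/ 146120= -0.01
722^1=722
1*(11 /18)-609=-10951 /18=-608.39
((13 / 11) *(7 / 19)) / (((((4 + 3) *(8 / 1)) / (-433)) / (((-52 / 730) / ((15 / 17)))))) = 1244009 / 4577100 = 0.27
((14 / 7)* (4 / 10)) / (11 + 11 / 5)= 2 / 33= 0.06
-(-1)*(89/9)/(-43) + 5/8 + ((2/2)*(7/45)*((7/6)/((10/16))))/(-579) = 53041351/134443800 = 0.39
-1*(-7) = 7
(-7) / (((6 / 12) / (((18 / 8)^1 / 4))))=-63 / 8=-7.88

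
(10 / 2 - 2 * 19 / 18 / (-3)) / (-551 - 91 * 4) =-154 / 24705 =-0.01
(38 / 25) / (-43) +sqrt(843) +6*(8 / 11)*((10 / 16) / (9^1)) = 9496 / 35475 +sqrt(843) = 29.30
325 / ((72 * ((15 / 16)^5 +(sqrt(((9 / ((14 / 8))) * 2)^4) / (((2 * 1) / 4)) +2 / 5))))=10436608000 / 491822884467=0.02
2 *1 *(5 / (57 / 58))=580 / 57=10.18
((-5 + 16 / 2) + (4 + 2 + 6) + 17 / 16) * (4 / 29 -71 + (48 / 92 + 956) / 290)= -11581705 / 10672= -1085.24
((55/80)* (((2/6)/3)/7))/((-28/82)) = -451/14112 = -0.03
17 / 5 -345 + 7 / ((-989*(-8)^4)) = -6919012387 / 20254720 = -341.60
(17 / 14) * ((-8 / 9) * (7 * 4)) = -272 / 9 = -30.22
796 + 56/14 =800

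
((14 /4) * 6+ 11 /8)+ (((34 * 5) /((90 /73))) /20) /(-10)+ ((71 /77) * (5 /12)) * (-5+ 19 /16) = 22420819 /1108800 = 20.22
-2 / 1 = -2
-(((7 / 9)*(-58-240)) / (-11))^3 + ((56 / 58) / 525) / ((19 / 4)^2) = -2375680959656888 / 253951505775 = -9354.86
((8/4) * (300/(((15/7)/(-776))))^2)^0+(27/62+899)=55827/62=900.44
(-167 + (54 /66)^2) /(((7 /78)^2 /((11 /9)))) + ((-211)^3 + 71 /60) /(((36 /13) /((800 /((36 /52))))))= -513424782615758 /130977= -3919961387.23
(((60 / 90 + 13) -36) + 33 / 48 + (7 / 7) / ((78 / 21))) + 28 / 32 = -12793 / 624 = -20.50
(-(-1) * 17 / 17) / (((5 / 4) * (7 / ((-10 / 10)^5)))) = -0.11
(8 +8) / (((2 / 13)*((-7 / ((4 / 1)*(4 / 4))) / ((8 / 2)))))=-1664 / 7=-237.71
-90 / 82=-1.10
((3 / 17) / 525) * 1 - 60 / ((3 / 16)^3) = -243711991 / 26775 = -9102.22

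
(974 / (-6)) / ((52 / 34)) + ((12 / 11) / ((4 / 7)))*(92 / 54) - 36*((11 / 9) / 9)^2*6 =-7427393 / 69498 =-106.87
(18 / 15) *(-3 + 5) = 12 / 5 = 2.40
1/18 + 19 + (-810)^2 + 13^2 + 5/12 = 23626385/36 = 656288.47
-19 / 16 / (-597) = 19 / 9552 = 0.00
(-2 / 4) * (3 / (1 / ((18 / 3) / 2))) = -9 / 2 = -4.50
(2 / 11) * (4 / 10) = 4 / 55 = 0.07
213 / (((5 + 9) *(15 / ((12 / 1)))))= 426 / 35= 12.17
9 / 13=0.69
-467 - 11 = -478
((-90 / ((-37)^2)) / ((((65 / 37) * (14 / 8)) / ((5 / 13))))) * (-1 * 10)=3600 / 43771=0.08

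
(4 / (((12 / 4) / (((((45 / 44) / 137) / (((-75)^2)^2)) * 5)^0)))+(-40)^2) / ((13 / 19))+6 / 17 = 2340.76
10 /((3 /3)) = 10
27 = 27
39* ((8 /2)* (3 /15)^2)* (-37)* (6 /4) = -8658 /25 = -346.32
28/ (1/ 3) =84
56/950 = 28/475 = 0.06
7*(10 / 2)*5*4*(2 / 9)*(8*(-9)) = -11200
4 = 4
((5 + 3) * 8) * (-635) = -40640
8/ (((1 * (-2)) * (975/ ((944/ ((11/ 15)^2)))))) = -11328/ 1573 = -7.20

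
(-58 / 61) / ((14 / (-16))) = 464 / 427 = 1.09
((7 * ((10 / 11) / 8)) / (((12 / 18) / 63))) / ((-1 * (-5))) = 15.03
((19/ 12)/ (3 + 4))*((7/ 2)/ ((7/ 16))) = 1.81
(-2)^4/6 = 2.67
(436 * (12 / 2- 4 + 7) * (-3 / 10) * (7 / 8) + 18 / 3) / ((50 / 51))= -1044531 / 1000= -1044.53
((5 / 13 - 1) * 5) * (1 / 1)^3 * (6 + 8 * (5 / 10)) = -400 / 13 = -30.77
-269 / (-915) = 0.29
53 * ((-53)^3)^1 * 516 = -4071488196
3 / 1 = 3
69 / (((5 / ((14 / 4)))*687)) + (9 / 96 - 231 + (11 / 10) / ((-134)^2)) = -7593436861 / 32895392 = -230.84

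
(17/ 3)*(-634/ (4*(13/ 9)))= -621.81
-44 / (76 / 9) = -99 / 19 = -5.21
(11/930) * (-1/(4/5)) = -11/744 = -0.01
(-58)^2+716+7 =4087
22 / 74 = 11 / 37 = 0.30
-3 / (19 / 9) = -27 / 19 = -1.42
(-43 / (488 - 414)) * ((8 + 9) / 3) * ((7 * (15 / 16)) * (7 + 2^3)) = -383775 / 1184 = -324.13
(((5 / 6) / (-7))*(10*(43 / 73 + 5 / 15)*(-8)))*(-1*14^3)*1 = -15836800 / 657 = -24104.72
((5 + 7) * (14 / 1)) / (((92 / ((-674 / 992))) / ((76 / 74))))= -134463 / 105524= -1.27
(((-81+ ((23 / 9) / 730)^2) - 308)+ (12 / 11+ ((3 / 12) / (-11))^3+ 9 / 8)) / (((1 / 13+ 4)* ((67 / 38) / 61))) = -3282.27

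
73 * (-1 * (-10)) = 730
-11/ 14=-0.79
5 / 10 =1 / 2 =0.50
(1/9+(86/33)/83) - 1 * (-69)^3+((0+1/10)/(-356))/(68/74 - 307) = 36276693987037343/110428263000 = 328509.14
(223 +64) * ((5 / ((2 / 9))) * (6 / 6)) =12915 / 2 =6457.50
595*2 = 1190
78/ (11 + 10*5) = 78/ 61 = 1.28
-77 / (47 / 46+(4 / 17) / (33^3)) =-2163910518 / 28713847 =-75.36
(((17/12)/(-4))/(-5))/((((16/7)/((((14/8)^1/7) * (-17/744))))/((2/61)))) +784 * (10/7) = 390375012377/348549120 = 1120.00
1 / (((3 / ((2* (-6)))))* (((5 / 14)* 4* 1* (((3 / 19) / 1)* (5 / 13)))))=-3458 / 75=-46.11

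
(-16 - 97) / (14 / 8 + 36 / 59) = -26668 / 557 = -47.88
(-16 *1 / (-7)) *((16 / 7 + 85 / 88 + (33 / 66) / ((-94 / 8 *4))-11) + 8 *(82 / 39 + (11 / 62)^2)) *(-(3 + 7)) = -202116158540 / 949455507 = -212.88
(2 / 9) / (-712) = -1 / 3204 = -0.00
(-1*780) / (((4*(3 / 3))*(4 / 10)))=-975 / 2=-487.50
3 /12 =1 /4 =0.25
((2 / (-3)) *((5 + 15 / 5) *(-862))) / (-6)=-6896 / 9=-766.22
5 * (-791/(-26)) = 3955/26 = 152.12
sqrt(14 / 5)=sqrt(70) / 5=1.67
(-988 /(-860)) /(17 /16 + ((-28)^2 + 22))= 0.00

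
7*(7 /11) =49 /11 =4.45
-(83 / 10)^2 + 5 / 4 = -1691 / 25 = -67.64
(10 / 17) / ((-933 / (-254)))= 2540 / 15861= 0.16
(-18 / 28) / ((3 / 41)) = -123 / 14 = -8.79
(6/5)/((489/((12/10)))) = 0.00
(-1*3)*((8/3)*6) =-48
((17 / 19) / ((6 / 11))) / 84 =187 / 9576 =0.02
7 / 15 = 0.47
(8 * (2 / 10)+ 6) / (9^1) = 38 / 45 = 0.84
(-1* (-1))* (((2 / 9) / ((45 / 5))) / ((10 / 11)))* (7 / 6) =77 / 2430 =0.03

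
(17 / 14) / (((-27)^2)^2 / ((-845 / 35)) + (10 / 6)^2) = -25857 / 468671812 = -0.00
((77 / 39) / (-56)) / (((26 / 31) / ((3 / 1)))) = -341 / 2704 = -0.13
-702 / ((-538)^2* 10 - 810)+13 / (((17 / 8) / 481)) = 72375467593 / 24595855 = 2942.59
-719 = -719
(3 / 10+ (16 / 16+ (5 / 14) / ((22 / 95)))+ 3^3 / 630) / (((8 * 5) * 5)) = 4443 / 308000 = 0.01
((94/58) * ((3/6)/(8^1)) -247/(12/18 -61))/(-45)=-352331/3779280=-0.09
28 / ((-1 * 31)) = -28 / 31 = -0.90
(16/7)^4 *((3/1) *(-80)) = -15728640/2401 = -6550.87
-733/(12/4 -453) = 733/450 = 1.63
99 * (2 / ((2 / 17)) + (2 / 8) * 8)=1881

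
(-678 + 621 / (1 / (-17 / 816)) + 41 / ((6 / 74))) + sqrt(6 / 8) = -8893 / 48 + sqrt(3) / 2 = -184.40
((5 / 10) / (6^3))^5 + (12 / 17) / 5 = 180551034077269 / 1278903158046720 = 0.14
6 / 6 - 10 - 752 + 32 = -729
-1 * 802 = -802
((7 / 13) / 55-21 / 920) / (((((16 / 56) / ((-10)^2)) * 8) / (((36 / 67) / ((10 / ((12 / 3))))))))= -108045 / 881452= -0.12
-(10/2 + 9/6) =-13/2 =-6.50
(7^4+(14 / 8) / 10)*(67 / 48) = 6435149 / 1920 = 3351.64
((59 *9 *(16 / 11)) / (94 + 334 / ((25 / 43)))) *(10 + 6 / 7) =2017800 / 160853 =12.54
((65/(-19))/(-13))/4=5/76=0.07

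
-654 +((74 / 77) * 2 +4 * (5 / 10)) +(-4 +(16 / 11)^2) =-552212 / 847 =-651.96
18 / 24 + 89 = 359 / 4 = 89.75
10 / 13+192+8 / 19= 47718 / 247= 193.19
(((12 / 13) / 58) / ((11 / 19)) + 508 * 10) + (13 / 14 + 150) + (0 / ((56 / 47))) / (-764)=303698847 / 58058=5230.96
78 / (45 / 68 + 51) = 1768 / 1171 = 1.51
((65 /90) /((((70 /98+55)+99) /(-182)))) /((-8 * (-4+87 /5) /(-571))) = -4.53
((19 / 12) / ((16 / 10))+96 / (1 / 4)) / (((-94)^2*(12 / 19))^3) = 253501781 / 114441118239817728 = 0.00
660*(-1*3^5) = -160380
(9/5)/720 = 1/400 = 0.00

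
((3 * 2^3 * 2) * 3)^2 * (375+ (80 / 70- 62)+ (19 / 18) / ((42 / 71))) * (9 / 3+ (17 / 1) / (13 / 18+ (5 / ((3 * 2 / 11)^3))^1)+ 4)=2354735329728 / 47677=49389335.10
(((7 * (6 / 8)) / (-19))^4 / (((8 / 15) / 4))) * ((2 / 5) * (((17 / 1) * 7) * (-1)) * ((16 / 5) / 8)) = -69429717 / 83405440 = -0.83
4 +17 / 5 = 7.40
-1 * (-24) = 24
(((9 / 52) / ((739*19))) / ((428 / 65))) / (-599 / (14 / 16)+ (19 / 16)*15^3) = 0.00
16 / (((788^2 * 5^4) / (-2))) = -2 / 24255625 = -0.00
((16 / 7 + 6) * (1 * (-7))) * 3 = -174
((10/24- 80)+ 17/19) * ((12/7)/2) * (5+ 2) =-17941/38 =-472.13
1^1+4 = 5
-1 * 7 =-7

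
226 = 226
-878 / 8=-439 / 4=-109.75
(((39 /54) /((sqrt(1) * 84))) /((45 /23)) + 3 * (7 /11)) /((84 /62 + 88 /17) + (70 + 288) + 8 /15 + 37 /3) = 754731983 /148856283576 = 0.01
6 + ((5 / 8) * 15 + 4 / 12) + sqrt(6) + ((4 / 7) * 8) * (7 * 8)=sqrt(6) + 6521 / 24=274.16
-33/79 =-0.42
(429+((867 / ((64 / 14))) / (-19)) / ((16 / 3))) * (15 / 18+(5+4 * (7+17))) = 846256385 / 19456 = 43495.91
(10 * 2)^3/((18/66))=88000/3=29333.33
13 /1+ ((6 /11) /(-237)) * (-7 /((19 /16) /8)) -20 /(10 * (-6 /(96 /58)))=13.66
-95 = -95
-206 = -206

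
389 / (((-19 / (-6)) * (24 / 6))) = 1167 / 38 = 30.71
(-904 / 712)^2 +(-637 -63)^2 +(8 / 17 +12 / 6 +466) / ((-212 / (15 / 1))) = 3496817234204 / 7136821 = 489968.47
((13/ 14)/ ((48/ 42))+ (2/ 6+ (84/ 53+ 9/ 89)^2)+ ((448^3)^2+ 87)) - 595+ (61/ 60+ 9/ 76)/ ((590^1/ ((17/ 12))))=181488018293795756818171109209/ 22448114792100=8084777718513159.99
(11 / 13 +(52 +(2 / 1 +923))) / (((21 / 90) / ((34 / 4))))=463080 / 13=35621.54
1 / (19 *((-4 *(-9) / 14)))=7 / 342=0.02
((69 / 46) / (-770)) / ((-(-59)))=-3 / 90860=-0.00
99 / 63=11 / 7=1.57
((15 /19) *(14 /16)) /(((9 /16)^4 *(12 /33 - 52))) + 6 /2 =8456549 /2950263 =2.87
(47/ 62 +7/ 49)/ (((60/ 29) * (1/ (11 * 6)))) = 124729/ 4340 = 28.74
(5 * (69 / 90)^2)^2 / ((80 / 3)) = 0.32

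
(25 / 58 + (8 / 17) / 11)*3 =15417 / 10846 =1.42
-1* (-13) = 13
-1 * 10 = -10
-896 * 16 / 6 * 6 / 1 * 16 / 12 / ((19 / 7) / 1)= -7042.25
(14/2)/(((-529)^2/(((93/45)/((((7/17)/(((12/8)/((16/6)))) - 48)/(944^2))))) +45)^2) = 3392265293594352/693077587139224225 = 0.00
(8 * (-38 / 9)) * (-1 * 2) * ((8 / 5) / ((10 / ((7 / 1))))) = 17024 / 225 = 75.66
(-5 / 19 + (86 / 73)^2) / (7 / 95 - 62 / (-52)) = 14804270 / 16663783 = 0.89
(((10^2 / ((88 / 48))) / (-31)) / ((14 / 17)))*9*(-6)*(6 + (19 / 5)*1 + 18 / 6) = 3525120 / 2387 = 1476.80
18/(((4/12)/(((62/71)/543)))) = 1116/12851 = 0.09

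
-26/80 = -13/40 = -0.32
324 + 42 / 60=3247 / 10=324.70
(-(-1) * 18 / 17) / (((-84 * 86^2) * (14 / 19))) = -57 / 24643472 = -0.00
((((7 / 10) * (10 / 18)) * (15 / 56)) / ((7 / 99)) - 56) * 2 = -6107 / 56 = -109.05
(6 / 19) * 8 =48 / 19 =2.53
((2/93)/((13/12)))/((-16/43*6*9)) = -43/43524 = -0.00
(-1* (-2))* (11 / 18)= 11 / 9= 1.22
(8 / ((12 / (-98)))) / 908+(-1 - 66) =-45676 / 681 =-67.07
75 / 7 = 10.71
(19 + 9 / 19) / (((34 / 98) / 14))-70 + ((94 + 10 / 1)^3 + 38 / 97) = 35265553628 / 31331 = 1125580.21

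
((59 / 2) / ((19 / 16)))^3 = 105154048 / 6859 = 15330.81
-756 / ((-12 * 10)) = 63 / 10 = 6.30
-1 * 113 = -113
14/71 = 0.20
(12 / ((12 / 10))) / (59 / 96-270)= -960 / 25861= -0.04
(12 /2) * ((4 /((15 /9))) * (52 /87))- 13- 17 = -3102 /145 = -21.39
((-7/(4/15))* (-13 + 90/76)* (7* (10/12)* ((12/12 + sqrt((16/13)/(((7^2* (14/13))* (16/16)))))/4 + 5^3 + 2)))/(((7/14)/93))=1043925* sqrt(14)/304 + 26036533425/608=42836094.48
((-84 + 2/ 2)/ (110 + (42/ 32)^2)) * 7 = -5.20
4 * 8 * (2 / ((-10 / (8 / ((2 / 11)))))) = -1408 / 5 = -281.60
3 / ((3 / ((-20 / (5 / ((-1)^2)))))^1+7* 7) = 12 / 193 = 0.06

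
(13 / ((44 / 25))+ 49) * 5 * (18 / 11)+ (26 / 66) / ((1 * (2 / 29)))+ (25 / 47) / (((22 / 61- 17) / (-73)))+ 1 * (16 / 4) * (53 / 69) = 472.46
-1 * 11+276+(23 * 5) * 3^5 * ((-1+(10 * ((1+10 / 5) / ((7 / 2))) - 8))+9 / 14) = 6253.21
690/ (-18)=-115/ 3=-38.33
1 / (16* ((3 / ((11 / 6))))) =11 / 288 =0.04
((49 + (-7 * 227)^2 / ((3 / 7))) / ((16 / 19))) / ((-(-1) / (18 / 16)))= 503725929 / 64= 7870717.64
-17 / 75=-0.23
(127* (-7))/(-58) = 889/58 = 15.33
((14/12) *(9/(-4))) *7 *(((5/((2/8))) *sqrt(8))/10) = -147 *sqrt(2)/2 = -103.94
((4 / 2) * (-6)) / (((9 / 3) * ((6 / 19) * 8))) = -19 / 12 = -1.58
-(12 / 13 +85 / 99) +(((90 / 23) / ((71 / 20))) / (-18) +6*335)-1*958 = 2207084723 / 2101671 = 1050.16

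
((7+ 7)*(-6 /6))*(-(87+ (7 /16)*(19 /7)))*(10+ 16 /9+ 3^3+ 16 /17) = 3530737 /72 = 49038.01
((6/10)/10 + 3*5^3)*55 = 20628.30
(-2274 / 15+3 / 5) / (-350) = 0.43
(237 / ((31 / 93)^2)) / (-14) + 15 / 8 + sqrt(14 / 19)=-8427 / 56 + sqrt(266) / 19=-149.62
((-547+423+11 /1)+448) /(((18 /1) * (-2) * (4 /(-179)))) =59965 /144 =416.42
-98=-98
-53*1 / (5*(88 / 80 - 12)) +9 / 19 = 1.45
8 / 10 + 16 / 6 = 52 / 15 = 3.47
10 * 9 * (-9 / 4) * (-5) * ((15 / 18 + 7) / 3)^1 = 10575 / 4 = 2643.75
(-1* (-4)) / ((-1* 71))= -0.06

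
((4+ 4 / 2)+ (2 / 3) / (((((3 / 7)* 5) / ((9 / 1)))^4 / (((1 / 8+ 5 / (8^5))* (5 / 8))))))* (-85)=-6190711959 / 3276800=-1889.26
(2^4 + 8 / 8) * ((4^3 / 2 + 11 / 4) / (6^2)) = 2363 / 144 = 16.41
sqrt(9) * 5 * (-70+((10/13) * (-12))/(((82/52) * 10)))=-43410/41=-1058.78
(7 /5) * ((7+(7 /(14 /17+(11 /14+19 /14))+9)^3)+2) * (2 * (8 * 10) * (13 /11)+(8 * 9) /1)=1304288892574472 /2419283735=539121.92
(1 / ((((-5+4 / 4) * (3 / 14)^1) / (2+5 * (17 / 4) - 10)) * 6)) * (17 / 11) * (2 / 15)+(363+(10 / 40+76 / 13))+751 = 172905659 / 154440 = 1119.57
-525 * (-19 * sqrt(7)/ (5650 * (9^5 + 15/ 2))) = 133 * sqrt(7)/ 4448923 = 0.00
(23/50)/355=23/17750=0.00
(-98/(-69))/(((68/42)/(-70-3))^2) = 38384787/13294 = 2887.38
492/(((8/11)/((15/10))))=4059/4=1014.75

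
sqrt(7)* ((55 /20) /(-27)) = -11* sqrt(7) /108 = -0.27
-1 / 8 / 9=-1 / 72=-0.01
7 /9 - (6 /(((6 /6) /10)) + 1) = -542 /9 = -60.22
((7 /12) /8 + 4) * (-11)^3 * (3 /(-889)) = 520421 /28448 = 18.29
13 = 13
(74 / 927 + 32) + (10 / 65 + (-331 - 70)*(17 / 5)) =-80209427 / 60255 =-1331.17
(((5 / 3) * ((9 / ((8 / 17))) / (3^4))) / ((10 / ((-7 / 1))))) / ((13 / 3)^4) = -357 / 456976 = -0.00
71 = 71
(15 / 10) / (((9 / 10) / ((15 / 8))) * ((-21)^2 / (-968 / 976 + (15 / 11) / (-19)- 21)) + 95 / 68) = -1434571350 / 7839487913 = -0.18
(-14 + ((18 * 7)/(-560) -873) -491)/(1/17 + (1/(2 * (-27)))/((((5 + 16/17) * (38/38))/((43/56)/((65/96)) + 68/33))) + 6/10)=-2124.05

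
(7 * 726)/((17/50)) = 254100/17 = 14947.06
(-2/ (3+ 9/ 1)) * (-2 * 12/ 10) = 2/ 5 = 0.40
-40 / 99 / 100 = -2 / 495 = -0.00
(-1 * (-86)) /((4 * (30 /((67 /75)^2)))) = 193027 /337500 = 0.57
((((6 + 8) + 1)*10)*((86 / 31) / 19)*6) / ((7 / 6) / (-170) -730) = -78948000 / 438573523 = -0.18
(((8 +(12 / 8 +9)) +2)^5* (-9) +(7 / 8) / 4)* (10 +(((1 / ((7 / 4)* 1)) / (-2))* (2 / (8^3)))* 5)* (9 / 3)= -14006145685365 / 14336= -976991188.99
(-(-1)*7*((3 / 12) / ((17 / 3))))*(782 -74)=3717 / 17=218.65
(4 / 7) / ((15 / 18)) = 24 / 35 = 0.69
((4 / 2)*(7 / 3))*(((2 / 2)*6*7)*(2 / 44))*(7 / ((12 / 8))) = 1372 / 33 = 41.58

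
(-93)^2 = 8649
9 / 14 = 0.64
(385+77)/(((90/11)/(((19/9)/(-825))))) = -0.14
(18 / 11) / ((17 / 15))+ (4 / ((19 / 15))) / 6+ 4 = 21212 / 3553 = 5.97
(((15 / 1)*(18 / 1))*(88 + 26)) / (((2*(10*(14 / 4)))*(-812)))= -1539 / 2842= -0.54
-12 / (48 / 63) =-63 / 4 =-15.75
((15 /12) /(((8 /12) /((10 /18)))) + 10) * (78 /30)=689 /24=28.71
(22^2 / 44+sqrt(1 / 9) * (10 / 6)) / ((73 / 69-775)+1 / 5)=-11960 / 800823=-0.01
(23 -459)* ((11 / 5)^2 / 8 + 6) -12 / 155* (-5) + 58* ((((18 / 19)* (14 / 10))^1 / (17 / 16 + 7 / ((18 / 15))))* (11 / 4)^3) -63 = -26420783491 / 9747950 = -2710.39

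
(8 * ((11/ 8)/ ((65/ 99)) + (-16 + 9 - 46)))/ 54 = -26471/ 3510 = -7.54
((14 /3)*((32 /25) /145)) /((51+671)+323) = 448 /11364375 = 0.00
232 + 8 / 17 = 3952 / 17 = 232.47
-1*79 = -79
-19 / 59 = -0.32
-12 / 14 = -0.86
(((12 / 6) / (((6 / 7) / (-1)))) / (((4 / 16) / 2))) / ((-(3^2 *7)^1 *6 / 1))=4 / 81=0.05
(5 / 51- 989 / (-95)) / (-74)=-25457 / 179265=-0.14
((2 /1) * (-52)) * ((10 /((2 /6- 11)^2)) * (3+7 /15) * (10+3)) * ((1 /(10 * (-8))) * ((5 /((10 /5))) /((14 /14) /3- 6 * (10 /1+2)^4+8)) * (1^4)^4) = -19773 /191090176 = -0.00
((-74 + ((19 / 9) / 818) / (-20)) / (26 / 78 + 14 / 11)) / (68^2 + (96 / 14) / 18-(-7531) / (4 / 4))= -838974983 / 221333442040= -0.00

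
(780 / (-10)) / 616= -0.13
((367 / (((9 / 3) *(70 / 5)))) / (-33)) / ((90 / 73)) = -0.21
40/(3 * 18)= 20/27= 0.74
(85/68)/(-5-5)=-1/8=-0.12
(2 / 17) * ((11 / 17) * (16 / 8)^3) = 0.61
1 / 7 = 0.14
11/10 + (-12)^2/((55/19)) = 50.85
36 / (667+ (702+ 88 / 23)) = 276 / 10525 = 0.03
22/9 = 2.44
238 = 238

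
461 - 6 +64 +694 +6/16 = 9707/8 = 1213.38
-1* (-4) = 4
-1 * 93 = -93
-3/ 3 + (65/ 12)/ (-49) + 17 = 9343/ 588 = 15.89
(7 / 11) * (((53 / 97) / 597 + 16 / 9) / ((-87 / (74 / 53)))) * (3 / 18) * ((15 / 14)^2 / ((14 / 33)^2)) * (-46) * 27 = 1952514805725 / 81410942984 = 23.98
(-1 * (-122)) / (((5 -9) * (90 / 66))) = -671 / 30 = -22.37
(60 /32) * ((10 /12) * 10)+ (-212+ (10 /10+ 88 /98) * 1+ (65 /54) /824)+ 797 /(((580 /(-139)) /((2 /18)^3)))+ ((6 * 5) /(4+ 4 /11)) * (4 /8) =-816458277277 /4267945080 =-191.30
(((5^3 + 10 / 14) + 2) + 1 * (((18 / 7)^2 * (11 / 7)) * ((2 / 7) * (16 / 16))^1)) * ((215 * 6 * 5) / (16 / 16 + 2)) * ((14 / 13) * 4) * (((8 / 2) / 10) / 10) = 48413.04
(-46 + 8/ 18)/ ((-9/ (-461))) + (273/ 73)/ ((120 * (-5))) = -2759553371/ 1182600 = -2333.46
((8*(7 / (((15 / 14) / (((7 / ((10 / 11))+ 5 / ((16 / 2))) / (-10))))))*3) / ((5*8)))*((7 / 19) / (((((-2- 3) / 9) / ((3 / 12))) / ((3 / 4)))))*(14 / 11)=21587391 / 41800000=0.52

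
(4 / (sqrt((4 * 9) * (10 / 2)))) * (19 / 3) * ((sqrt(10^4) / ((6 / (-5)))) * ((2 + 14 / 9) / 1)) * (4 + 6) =-608000 * sqrt(5) / 243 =-5594.77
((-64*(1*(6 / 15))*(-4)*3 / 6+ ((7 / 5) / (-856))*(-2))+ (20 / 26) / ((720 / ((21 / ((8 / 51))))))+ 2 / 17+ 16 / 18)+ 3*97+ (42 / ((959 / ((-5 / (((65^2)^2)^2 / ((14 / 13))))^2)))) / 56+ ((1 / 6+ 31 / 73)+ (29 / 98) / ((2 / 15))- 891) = -192008850803140545170823654131675598786848327 / 352415573554310785491384272691796875000000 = -544.84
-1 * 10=-10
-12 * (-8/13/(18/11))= 176/39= 4.51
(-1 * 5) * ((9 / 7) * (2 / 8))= -45 / 28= -1.61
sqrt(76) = 2 * sqrt(19) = 8.72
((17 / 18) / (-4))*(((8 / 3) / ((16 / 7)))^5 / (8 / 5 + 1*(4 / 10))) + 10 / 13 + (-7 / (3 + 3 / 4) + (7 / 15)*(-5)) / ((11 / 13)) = -3562401341 / 800616960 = -4.45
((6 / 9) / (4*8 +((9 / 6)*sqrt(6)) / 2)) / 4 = 128 / 24495 - sqrt(6) / 8165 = 0.00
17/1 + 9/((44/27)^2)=39473/1936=20.39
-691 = -691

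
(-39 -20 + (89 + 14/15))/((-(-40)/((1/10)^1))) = 29/375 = 0.08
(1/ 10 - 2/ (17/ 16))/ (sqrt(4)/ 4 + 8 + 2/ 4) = -101/ 510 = -0.20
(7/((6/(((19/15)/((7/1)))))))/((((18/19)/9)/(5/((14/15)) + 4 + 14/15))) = 780121/37800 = 20.64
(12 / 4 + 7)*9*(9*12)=9720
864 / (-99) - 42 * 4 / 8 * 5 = -1251 / 11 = -113.73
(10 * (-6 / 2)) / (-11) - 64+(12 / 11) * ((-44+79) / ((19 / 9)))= -9026 / 209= -43.19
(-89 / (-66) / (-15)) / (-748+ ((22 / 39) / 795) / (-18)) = 551889 / 4591964762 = 0.00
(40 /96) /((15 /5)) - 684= -24619 /36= -683.86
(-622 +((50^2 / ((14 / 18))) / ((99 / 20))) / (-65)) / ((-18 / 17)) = 1792429 / 3003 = 596.88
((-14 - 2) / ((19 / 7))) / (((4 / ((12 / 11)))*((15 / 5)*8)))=-14 / 209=-0.07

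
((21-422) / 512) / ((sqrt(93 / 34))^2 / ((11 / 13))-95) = 0.01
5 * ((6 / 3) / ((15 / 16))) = 32 / 3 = 10.67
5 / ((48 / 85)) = 425 / 48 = 8.85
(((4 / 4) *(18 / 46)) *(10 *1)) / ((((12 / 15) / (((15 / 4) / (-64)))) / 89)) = -300375 / 11776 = -25.51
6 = 6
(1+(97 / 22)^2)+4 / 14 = 70219 / 3388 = 20.73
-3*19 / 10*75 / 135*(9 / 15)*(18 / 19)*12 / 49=-108 / 245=-0.44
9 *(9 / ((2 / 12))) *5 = 2430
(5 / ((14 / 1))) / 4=0.09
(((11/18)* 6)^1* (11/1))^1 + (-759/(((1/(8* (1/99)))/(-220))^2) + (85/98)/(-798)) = -168808835113/703836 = -239841.15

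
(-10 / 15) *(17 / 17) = -2 / 3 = -0.67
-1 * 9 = -9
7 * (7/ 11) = 49/ 11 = 4.45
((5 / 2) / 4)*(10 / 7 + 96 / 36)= 215 / 84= 2.56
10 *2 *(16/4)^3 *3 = 3840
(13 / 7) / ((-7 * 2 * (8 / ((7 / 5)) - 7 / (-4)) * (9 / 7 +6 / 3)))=-26 / 4807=-0.01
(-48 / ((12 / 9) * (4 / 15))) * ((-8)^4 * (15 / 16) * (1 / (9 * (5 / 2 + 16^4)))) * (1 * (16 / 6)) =-307200 / 131077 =-2.34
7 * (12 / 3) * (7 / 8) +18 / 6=55 / 2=27.50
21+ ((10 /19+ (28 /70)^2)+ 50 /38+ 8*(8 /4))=39.00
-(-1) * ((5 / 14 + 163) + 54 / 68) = 19534 / 119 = 164.15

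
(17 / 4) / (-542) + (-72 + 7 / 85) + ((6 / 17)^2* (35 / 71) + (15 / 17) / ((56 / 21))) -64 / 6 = -27425076227 / 333638940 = -82.20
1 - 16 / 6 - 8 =-29 / 3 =-9.67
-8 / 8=-1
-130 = -130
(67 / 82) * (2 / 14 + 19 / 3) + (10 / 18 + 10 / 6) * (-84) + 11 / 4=-615185 / 3444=-178.63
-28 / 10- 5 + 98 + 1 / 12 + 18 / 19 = 104003 / 1140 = 91.23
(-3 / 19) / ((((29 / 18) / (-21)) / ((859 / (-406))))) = -69579 / 15979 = -4.35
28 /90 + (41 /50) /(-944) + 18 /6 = 1406191 /424800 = 3.31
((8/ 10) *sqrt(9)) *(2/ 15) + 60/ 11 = 5.77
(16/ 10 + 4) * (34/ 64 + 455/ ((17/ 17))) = 102039/ 40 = 2550.98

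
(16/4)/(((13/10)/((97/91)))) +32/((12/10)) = 29.95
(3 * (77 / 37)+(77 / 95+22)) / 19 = 102124 / 66785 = 1.53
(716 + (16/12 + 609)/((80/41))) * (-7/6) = -1728377/1440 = -1200.26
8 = 8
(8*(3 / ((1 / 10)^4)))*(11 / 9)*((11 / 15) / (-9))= -1936000 / 81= -23901.23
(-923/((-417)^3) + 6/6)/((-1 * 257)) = -72512636/18635510241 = -0.00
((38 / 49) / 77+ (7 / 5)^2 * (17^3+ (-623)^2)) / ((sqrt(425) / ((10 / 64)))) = 2270763337 * sqrt(17) / 1603525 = 5838.76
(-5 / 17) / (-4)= 5 / 68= 0.07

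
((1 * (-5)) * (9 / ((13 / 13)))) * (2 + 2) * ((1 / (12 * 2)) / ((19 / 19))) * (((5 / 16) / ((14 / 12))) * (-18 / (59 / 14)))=2025 / 236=8.58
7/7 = 1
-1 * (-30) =30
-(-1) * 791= 791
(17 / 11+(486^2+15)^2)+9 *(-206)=613751981354 / 11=55795634668.55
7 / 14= 1 / 2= 0.50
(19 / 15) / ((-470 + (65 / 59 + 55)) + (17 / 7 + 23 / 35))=-7847 / 2544984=-0.00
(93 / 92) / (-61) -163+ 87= -426605 / 5612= -76.02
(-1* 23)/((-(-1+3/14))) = -322/11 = -29.27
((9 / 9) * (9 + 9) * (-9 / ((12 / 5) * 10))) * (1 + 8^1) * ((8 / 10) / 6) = -81 / 10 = -8.10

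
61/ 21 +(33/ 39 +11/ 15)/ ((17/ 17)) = 6121/ 1365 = 4.48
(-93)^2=8649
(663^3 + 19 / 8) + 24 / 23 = 53623902077 / 184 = 291434250.42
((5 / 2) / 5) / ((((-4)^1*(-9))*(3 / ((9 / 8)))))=1 / 192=0.01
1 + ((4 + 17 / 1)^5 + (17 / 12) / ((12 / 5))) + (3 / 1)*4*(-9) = 588095221 / 144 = 4083994.59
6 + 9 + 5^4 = 640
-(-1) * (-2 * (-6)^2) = -72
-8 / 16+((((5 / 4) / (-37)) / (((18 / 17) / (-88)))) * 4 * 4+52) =64219 / 666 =96.42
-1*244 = -244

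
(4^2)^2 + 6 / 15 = 1282 / 5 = 256.40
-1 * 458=-458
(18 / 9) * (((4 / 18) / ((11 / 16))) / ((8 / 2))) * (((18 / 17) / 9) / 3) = 32 / 5049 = 0.01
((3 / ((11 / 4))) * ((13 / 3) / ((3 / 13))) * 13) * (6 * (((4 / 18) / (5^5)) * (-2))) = -70304 / 309375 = -0.23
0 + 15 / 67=0.22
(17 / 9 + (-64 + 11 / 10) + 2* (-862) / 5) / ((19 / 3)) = -36523 / 570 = -64.08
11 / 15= 0.73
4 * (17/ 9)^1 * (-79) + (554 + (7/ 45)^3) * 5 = 39605293/ 18225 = 2173.13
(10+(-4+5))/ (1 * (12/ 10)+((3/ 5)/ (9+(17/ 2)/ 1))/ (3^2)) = 5775/ 632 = 9.14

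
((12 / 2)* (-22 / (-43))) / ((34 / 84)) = 5544 / 731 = 7.58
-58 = -58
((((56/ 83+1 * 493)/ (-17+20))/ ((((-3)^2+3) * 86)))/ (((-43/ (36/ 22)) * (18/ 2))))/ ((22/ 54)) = -11175/ 6752548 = -0.00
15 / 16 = 0.94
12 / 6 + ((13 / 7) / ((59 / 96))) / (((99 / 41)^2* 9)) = 24986174 / 12143439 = 2.06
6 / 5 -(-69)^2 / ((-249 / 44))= 349638 / 415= 842.50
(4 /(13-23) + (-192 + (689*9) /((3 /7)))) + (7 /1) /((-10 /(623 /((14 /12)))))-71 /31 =2154579 /155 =13900.51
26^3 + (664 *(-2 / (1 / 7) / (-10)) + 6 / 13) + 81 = 1208159 / 65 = 18587.06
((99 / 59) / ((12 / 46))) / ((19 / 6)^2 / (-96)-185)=-1311552 / 37743539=-0.03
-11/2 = -5.50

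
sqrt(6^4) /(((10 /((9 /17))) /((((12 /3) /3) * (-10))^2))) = 5760 /17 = 338.82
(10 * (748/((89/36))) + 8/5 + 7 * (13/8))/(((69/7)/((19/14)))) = 68510143/163760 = 418.36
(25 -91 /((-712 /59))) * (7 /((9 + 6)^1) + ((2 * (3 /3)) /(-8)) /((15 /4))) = 23169 /1780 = 13.02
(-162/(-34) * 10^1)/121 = 810/2057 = 0.39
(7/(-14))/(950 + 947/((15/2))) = -15/32288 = -0.00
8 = 8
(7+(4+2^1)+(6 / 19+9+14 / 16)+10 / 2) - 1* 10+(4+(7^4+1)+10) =369997 / 152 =2434.19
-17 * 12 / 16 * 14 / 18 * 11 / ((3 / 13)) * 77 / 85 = -77077 / 180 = -428.21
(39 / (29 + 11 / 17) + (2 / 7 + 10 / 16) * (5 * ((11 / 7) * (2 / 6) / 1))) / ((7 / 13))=7072 / 1029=6.87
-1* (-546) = 546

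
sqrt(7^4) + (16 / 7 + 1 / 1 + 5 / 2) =767 / 14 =54.79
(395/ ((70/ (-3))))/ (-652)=237/ 9128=0.03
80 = 80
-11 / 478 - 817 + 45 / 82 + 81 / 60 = -159748047 / 195980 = -815.12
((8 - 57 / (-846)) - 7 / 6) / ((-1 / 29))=-200.12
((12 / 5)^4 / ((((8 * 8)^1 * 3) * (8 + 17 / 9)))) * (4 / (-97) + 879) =82871748 / 5395625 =15.36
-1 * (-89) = 89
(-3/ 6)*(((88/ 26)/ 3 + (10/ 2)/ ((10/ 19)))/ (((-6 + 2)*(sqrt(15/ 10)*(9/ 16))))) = 829*sqrt(6)/ 1053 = 1.93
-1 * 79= -79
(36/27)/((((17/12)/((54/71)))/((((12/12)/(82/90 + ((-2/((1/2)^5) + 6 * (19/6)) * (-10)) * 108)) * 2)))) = 77760/2639758487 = 0.00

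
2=2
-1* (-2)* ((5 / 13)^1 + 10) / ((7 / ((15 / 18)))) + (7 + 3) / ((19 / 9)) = 7.21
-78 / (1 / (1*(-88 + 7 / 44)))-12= 150471 / 22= 6839.59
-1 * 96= -96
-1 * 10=-10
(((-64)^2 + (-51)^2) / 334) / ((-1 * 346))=-6697 / 115564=-0.06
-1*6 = -6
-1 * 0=0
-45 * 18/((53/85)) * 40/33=-918000/583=-1574.61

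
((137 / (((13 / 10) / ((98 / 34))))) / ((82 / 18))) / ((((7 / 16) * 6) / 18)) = 4142880 / 9061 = 457.22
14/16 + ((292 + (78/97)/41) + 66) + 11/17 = 194466023/540872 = 359.54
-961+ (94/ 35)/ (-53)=-1782749/ 1855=-961.05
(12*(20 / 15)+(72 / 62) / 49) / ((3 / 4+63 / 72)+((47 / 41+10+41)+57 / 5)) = 39917600 / 162352239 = 0.25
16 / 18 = 8 / 9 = 0.89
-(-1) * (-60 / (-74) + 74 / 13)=6.50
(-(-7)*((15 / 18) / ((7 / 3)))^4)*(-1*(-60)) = 9375 / 1372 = 6.83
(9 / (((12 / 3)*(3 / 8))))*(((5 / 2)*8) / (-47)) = -120 / 47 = -2.55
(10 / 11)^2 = 100 / 121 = 0.83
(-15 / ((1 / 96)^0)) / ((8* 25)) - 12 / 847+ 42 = 1419939 / 33880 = 41.91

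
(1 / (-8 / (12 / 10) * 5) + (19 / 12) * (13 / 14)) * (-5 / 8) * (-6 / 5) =6049 / 5600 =1.08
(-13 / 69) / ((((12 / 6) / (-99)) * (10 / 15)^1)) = 1287 / 92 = 13.99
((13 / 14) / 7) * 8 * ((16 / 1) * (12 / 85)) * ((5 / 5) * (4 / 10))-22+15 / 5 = -375707 / 20825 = -18.04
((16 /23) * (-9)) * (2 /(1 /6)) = -1728 /23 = -75.13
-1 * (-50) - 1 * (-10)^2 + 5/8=-395/8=-49.38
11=11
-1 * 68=-68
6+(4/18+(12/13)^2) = 10760/1521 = 7.07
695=695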